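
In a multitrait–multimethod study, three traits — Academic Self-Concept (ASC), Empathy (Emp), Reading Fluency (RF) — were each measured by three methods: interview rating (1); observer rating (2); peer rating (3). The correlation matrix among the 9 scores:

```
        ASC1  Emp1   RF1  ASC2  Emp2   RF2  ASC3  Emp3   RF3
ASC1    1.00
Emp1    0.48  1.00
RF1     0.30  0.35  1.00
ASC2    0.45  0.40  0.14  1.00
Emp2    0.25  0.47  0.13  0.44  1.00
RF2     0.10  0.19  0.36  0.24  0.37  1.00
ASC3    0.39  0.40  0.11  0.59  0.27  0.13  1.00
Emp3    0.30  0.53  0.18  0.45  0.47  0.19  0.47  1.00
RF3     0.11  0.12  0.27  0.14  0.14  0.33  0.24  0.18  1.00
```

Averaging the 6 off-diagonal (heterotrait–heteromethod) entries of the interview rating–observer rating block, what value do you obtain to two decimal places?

0.20

HTHM values (method 1 × method 2): 0.25, 0.10, 0.40, 0.19, 0.14, 0.13; mean = 1.21/6 = 0.20.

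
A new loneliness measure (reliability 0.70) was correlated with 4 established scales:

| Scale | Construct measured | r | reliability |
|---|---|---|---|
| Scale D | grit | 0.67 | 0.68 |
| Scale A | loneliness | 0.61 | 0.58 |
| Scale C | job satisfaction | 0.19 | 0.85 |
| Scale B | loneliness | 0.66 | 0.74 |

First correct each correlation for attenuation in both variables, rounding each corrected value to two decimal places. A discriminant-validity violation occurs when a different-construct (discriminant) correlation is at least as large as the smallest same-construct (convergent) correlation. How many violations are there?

1

Disattenuated r (r / √(r_scale · r_new)):
  Scale D (disc): 0.67 / √(0.68·0.70) = 0.97
  Scale A (conv): 0.61 / √(0.58·0.70) = 0.96
  Scale C (disc): 0.19 / √(0.85·0.70) = 0.25
  Scale B (conv): 0.66 / √(0.74·0.70) = 0.92
Smallest convergent = 0.92. Discriminant values: 0.97, 0.25; count ≥ 0.92 → 1.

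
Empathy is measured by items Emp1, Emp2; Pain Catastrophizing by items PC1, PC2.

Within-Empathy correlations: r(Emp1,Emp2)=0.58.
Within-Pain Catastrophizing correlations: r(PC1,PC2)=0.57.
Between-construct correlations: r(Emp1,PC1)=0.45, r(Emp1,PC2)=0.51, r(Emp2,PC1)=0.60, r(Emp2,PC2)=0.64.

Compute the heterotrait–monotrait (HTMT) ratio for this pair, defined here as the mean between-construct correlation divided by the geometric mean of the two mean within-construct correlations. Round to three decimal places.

0.957

Between-construct mean = 2.20/4 = 0.5500.
Mean within-Emp = 0.58/1 = 0.5800; mean within-PC = 0.57/1 = 0.5700.
Geometric mean = √(0.5800 × 0.5700) = 0.5750.
HTMT = 0.5500 / 0.5750 = 0.957.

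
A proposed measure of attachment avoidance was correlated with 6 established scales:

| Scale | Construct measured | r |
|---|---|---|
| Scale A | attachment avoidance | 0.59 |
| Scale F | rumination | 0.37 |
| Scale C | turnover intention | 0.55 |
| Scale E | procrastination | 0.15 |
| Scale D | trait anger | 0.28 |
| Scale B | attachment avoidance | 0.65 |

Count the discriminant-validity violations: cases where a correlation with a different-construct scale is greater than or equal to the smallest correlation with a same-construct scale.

Convergent (same construct = attachment avoidance): Scale A, Scale B.
Smallest convergent = 0.59. Discriminant values: 0.37, 0.55, 0.15, 0.28; count ≥ 0.59 → 0.

0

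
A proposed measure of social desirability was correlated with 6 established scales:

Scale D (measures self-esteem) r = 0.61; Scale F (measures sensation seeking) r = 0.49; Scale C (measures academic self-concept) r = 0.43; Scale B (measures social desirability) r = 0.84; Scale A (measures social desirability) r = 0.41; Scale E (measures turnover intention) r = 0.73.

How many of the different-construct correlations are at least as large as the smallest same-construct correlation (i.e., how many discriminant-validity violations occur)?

4

Convergent (same construct = social desirability): Scale B, Scale A.
Smallest convergent = 0.41. Discriminant values: 0.61, 0.49, 0.43, 0.73; count ≥ 0.41 → 4.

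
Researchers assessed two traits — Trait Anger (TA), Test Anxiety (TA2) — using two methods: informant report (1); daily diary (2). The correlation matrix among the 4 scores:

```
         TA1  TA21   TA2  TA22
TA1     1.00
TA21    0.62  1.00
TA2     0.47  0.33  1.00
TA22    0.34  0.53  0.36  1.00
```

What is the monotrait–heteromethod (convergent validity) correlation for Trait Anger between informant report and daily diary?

0.47

Same trait (TA), different methods: r(TA1, TA2) = 0.47.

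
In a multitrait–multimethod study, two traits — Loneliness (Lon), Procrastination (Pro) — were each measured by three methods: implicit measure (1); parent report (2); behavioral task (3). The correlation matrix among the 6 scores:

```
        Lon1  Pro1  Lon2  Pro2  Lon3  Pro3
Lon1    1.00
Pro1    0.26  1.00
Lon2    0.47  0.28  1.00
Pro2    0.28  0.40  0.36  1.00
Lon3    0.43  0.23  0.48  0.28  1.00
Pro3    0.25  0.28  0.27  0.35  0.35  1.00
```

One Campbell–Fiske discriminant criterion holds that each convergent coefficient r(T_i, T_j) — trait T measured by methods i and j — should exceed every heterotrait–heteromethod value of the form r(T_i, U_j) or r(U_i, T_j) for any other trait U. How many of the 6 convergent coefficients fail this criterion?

Each convergent coefficient versus the relevant comparison correlations:
Lon (methods 1·2): 0.47 vs {0.28, 0.28} → pass.
Lon (methods 1·3): 0.43 vs {0.25, 0.23} → pass.
Lon (methods 2·3): 0.48 vs {0.27, 0.28} → pass.
Pro (methods 1·2): 0.40 vs {0.28, 0.28} → pass.
Pro (methods 1·3): 0.28 vs {0.23, 0.25} → pass.
Pro (methods 2·3): 0.35 vs {0.28, 0.27} → pass.
0 of 6 fail.

0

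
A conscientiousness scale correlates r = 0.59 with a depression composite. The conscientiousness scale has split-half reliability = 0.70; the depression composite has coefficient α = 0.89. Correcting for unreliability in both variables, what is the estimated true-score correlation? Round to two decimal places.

r_true = r_obs / √(r_xx · r_yy) = 0.59 / √(0.70 × 0.89) = 0.59 / √0.6230 = 0.59 / 0.7893 ≈ 0.75.

0.75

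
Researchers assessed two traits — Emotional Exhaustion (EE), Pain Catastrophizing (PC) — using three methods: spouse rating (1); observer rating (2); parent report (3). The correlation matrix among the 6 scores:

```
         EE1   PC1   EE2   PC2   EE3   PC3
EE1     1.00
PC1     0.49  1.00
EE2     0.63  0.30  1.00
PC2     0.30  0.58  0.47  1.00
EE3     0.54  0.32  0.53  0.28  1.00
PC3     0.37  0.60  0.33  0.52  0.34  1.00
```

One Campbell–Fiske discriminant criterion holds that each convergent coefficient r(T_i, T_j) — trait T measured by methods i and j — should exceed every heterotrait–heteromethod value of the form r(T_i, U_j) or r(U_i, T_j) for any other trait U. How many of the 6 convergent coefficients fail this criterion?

Checking each validity diagonal entry against its comparison values:
EE (methods 1·2): 0.63 vs {0.30, 0.30} → pass.
EE (methods 1·3): 0.54 vs {0.37, 0.32} → pass.
EE (methods 2·3): 0.53 vs {0.33, 0.28} → pass.
PC (methods 1·2): 0.58 vs {0.30, 0.30} → pass.
PC (methods 1·3): 0.60 vs {0.32, 0.37} → pass.
PC (methods 2·3): 0.52 vs {0.28, 0.33} → pass.
0 of 6 fail.

0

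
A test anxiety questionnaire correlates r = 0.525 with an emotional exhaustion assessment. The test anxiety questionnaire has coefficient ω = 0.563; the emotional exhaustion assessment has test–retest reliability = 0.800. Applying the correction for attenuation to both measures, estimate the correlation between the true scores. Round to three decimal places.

0.782

r_true = r_obs / √(r_xx · r_yy) = 0.525 / √(0.563 × 0.800) = 0.525 / √0.450400 = 0.525 / 0.6711 ≈ 0.782.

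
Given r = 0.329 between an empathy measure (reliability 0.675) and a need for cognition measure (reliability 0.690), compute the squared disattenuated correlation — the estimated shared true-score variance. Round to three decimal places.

Disattenuated r = 0.329 / √(0.675 × 0.690) = 0.329 / 0.6825 = 0.4821.
Shared true-score variance = 0.4821² = 0.2324 ≈ 0.232.

0.232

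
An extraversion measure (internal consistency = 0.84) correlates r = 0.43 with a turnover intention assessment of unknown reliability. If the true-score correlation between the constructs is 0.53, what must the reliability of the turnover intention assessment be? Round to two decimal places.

r_true = r_obs / √(r_xx · r_yy) ⇒ 0.53 = 0.43 / √(0.84 · r_yy).
√(0.84 · r_yy) = 0.43 / 0.53 = 0.8113; 0.84 · r_yy = 0.6582; r_yy = 0.6582 / 0.84 ≈ 0.78.

0.78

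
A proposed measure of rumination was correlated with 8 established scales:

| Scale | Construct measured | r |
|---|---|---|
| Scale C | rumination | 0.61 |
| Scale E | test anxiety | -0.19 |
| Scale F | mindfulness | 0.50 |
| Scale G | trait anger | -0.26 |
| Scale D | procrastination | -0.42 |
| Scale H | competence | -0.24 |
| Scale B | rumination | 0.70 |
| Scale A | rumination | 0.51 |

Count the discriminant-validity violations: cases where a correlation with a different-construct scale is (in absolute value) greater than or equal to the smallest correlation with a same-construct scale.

0

Convergent (same construct = rumination): Scale C, Scale B, Scale A.
Smallest convergent = 0.51. Discriminant |r|: 0.19, 0.50, 0.26, 0.42, 0.24; count ≥ 0.51 → 0.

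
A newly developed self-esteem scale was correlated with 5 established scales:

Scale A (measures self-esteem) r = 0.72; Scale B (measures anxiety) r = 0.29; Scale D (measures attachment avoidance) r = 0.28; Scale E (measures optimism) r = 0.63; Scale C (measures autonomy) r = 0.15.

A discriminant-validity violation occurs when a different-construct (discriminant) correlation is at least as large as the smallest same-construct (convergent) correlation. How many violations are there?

Convergent (same construct = self-esteem): Scale A.
Smallest convergent = 0.72. Discriminant values: 0.29, 0.28, 0.63, 0.15; count ≥ 0.72 → 0.

0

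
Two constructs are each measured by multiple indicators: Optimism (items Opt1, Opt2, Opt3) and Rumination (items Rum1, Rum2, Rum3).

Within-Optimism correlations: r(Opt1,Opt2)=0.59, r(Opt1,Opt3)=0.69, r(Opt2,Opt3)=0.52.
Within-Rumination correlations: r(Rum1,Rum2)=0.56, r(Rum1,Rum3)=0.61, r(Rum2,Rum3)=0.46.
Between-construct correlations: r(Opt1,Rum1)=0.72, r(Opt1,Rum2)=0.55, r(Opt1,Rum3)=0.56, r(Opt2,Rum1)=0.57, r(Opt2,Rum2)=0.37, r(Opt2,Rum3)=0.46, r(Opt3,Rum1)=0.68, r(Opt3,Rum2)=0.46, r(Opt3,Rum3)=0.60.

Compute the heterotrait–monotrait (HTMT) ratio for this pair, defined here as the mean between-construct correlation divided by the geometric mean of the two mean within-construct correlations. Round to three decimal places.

Between-construct mean = 4.97/9 = 0.5522.
Mean within-Opt = 1.80/3 = 0.6000; mean within-Rum = 1.63/3 = 0.5433.
Geometric mean = √(0.6000 × 0.5433) = 0.5709.
HTMT = 0.5522 / 0.5709 = 0.967.

0.967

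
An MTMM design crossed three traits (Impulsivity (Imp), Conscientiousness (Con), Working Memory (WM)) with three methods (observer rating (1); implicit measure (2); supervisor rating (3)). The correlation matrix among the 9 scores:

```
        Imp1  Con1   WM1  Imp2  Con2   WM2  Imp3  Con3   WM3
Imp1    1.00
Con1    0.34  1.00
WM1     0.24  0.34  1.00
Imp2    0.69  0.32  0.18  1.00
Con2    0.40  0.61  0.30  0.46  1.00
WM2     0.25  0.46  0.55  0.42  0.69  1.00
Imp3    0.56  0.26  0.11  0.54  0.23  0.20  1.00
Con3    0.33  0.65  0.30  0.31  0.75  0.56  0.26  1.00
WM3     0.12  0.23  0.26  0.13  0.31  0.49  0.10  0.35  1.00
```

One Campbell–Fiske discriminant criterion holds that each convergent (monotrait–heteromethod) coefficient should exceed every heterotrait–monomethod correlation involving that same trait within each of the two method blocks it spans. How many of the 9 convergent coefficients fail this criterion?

4

Each convergent coefficient versus the relevant comparison correlations:
Imp (methods 1·2): 0.69 vs {0.34, 0.46, 0.24, 0.42} → pass.
Imp (methods 1·3): 0.56 vs {0.34, 0.26, 0.24, 0.10} → pass.
Imp (methods 2·3): 0.54 vs {0.46, 0.26, 0.42, 0.10} → pass.
Con (methods 1·2): 0.61 vs {0.34, 0.46, 0.34, 0.69} → fail.
Con (methods 1·3): 0.65 vs {0.34, 0.26, 0.34, 0.35} → pass.
Con (methods 2·3): 0.75 vs {0.46, 0.26, 0.69, 0.35} → pass.
WM (methods 1·2): 0.55 vs {0.24, 0.42, 0.34, 0.69} → fail.
WM (methods 1·3): 0.26 vs {0.24, 0.10, 0.34, 0.35} → fail.
WM (methods 2·3): 0.49 vs {0.42, 0.10, 0.69, 0.35} → fail.
4 of 9 fail.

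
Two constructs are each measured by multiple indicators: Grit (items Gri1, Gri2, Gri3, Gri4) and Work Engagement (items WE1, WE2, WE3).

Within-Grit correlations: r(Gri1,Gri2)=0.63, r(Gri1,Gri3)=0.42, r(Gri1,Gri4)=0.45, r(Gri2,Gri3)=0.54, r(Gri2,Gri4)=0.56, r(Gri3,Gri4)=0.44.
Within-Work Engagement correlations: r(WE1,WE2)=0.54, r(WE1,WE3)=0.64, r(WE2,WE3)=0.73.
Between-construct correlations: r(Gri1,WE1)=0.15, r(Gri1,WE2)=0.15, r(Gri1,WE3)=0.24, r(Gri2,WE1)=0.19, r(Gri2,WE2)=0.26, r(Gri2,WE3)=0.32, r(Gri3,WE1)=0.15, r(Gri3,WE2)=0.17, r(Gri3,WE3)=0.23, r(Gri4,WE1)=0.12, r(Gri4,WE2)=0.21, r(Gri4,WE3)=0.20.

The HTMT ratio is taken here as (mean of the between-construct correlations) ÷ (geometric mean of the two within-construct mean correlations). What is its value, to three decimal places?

0.351

Between-construct mean = 2.39/12 = 0.1992.
Mean within-Gri = 3.04/6 = 0.5067; mean within-WE = 1.91/3 = 0.6367.
Geometric mean = √(0.5067 × 0.6367) = 0.5680.
HTMT = 0.1992 / 0.5680 = 0.351.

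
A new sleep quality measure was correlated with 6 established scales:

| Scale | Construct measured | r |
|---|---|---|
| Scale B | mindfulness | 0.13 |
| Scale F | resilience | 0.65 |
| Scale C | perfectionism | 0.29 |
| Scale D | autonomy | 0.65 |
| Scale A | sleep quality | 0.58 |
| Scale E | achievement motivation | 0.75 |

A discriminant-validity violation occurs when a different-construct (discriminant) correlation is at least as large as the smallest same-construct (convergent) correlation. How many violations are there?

Convergent (same construct = sleep quality): Scale A.
Smallest convergent = 0.58. Discriminant values: 0.13, 0.65, 0.29, 0.65, 0.75; count ≥ 0.58 → 3.

3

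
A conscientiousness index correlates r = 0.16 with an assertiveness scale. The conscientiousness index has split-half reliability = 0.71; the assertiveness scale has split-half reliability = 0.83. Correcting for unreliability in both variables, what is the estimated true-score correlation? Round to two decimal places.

r_true = r_obs / √(r_xx · r_yy) = 0.16 / √(0.71 × 0.83) = 0.16 / √0.5893 = 0.16 / 0.7677 ≈ 0.21.

0.21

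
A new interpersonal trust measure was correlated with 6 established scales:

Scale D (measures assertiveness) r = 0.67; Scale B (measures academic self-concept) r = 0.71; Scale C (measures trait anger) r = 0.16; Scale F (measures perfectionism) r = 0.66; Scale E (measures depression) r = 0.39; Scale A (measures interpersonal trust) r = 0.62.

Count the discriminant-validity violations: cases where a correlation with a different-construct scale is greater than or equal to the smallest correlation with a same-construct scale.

Convergent (same construct = interpersonal trust): Scale A.
Smallest convergent = 0.62. Discriminant values: 0.67, 0.71, 0.16, 0.66, 0.39; count ≥ 0.62 → 3.

3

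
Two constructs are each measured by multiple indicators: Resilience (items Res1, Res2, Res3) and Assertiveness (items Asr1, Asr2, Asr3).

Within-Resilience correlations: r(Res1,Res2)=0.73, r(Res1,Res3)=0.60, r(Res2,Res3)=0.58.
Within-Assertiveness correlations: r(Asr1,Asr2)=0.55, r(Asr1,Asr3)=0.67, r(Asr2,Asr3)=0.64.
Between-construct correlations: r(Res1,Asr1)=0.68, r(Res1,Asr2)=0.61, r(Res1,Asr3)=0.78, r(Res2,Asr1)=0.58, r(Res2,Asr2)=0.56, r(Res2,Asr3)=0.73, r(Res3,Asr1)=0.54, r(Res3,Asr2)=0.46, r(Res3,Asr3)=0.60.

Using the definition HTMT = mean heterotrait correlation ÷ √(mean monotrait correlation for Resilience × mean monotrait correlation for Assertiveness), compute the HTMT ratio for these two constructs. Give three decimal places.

0.980

Between-construct mean = 5.54/9 = 0.6156.
Mean within-Res = 1.91/3 = 0.6367; mean within-Asr = 1.86/3 = 0.6200.
Geometric mean = √(0.6367 × 0.6200) = 0.6283.
HTMT = 0.6156 / 0.6283 = 0.980.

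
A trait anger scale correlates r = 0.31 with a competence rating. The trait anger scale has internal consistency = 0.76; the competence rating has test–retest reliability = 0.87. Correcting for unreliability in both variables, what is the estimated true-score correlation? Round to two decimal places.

0.38

r_true = r_obs / √(r_xx · r_yy) = 0.31 / √(0.76 × 0.87) = 0.31 / √0.6612 = 0.31 / 0.8131 ≈ 0.38.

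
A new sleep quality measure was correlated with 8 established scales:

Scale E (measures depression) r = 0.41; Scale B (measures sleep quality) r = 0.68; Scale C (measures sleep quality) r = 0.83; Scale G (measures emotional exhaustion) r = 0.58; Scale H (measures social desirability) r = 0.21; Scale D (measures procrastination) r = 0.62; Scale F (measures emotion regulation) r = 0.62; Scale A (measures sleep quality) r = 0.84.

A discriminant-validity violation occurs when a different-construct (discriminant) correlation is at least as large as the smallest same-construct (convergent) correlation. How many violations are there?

Convergent (same construct = sleep quality): Scale B, Scale C, Scale A.
Smallest convergent = 0.68. Discriminant values: 0.41, 0.58, 0.21, 0.62, 0.62; count ≥ 0.68 → 0.

0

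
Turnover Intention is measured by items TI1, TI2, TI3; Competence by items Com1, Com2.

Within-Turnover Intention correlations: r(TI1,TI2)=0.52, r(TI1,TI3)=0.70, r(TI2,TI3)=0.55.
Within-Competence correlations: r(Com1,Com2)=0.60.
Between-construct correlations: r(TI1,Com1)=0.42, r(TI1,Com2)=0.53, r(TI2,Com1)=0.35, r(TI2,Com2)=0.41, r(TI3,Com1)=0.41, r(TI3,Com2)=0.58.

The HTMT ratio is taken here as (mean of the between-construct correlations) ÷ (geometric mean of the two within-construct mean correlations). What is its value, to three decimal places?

Between-construct mean = 2.70/6 = 0.4500.
Mean within-TI = 1.77/3 = 0.5900; mean within-Com = 0.60/1 = 0.6000.
Geometric mean = √(0.5900 × 0.6000) = 0.5950.
HTMT = 0.4500 / 0.5950 = 0.756.

0.756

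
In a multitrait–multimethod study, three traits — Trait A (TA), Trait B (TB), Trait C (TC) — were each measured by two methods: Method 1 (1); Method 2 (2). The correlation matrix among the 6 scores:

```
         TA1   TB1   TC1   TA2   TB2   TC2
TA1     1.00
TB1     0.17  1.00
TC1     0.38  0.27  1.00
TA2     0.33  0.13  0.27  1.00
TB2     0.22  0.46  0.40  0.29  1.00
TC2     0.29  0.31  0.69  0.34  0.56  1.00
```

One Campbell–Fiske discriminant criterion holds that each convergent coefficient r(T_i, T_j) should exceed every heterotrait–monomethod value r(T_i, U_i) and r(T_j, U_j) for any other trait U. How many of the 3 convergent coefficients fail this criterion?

2

Checking each validity diagonal entry against its comparison values:
TA (methods 1·2): 0.33 vs {0.17, 0.29, 0.38, 0.34} → fail.
TB (methods 1·2): 0.46 vs {0.17, 0.29, 0.27, 0.56} → fail.
TC (methods 1·2): 0.69 vs {0.38, 0.34, 0.27, 0.56} → pass.
2 of 3 fail.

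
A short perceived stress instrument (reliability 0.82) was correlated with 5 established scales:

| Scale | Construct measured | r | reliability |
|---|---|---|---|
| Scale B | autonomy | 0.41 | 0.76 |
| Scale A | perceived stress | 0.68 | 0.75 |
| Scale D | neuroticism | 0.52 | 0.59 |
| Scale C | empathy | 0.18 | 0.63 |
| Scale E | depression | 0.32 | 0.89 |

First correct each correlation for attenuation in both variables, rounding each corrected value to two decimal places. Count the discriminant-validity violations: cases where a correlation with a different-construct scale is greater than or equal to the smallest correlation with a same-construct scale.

0

Disattenuated r (r / √(r_scale · r_new)):
  Scale B (disc): 0.41 / √(0.76·0.82) = 0.52
  Scale A (conv): 0.68 / √(0.75·0.82) = 0.87
  Scale D (disc): 0.52 / √(0.59·0.82) = 0.75
  Scale C (disc): 0.18 / √(0.63·0.82) = 0.25
  Scale E (disc): 0.32 / √(0.89·0.82) = 0.37
Smallest convergent = 0.87. Discriminant values: 0.52, 0.75, 0.25, 0.37; count ≥ 0.87 → 0.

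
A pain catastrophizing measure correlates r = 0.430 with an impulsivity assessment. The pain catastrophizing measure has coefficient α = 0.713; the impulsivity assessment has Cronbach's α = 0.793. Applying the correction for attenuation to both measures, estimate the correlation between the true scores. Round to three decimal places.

r_true = r_obs / √(r_xx · r_yy) = 0.430 / √(0.713 × 0.793) = 0.430 / √0.565409 = 0.430 / 0.7519 ≈ 0.572.

0.572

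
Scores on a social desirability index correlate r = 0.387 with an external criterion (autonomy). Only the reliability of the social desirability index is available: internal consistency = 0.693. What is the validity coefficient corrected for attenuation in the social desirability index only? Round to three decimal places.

Single correction: r_c = r_obs / √r_xx = 0.387 / √0.693 = 0.387 / 0.8325 ≈ 0.465.

0.465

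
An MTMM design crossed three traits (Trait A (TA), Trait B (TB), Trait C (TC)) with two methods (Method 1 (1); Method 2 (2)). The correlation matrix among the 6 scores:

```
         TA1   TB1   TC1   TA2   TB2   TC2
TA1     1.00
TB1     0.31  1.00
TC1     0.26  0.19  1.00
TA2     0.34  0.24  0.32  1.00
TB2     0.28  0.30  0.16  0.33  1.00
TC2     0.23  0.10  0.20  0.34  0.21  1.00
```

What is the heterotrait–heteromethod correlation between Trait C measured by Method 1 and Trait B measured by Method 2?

0.16

Different traits and methods: r(TC1, TB2) = 0.16.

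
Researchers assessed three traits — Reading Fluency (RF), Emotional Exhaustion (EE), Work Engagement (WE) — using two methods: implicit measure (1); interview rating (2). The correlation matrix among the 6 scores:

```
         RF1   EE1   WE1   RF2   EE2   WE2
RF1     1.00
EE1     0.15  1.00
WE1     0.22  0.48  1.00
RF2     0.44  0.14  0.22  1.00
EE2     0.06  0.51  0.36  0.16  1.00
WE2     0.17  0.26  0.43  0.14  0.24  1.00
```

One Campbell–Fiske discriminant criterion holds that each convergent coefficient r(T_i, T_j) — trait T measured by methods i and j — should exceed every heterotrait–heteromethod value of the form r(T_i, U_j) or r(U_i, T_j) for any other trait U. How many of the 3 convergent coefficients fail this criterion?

Each convergent coefficient versus the relevant comparison correlations:
RF (methods 1·2): 0.44 vs {0.06, 0.14, 0.17, 0.22} → pass.
EE (methods 1·2): 0.51 vs {0.14, 0.06, 0.26, 0.36} → pass.
WE (methods 1·2): 0.43 vs {0.22, 0.17, 0.36, 0.26} → pass.
0 of 3 fail.

0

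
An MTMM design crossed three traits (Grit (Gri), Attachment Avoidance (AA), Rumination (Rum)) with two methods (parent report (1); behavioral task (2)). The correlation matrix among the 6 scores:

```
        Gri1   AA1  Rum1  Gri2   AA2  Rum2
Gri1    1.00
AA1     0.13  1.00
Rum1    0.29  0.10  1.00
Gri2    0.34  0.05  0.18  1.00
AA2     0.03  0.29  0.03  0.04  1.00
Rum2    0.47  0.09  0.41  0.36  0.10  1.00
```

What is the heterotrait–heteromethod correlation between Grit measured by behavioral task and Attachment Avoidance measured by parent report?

Different traits and methods: r(Gri2, AA1) = 0.05.

0.05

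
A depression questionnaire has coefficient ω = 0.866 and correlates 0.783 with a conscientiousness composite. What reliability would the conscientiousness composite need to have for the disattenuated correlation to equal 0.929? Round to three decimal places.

r_true = r_obs / √(r_xx · r_yy) ⇒ 0.929 = 0.783 / √(0.866 · r_yy).
√(0.866 · r_yy) = 0.783 / 0.929 = 0.8428; 0.866 · r_yy = 0.7103; r_yy = 0.7103 / 0.866 ≈ 0.820.

0.820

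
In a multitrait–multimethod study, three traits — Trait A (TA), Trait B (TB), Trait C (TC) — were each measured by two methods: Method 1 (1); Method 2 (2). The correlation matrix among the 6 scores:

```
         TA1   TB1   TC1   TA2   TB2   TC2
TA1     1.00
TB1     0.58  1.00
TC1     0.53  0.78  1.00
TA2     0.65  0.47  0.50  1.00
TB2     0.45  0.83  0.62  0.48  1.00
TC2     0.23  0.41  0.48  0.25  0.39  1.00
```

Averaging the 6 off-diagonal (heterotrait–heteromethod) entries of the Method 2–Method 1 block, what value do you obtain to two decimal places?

0.45

HTHM values (method 2 × method 1): 0.47, 0.50, 0.45, 0.62, 0.23, 0.41; mean = 2.68/6 = 0.45.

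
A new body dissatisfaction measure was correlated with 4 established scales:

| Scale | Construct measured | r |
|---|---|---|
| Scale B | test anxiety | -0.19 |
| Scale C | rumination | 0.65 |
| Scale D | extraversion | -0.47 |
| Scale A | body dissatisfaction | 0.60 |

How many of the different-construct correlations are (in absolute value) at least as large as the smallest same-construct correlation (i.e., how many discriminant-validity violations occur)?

1

Convergent (same construct = body dissatisfaction): Scale A.
Smallest convergent = 0.60. Discriminant |r|: 0.19, 0.65, 0.47; count ≥ 0.60 → 1.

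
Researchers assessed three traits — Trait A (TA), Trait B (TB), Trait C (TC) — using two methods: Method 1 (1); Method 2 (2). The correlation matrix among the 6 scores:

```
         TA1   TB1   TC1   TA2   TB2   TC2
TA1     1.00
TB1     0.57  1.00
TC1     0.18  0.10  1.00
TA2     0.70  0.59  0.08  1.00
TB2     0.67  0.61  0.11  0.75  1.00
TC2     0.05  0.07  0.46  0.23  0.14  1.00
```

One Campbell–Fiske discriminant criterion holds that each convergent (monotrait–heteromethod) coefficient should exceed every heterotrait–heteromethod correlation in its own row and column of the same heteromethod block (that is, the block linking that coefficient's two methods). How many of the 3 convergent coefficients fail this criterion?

Convergent coefficients and their comparison sets:
TA (methods 1·2): 0.70 vs {0.67, 0.59, 0.05, 0.08} → pass.
TB (methods 1·2): 0.61 vs {0.59, 0.67, 0.07, 0.11} → fail.
TC (methods 1·2): 0.46 vs {0.08, 0.05, 0.11, 0.07} → pass.
1 of 3 fail.

1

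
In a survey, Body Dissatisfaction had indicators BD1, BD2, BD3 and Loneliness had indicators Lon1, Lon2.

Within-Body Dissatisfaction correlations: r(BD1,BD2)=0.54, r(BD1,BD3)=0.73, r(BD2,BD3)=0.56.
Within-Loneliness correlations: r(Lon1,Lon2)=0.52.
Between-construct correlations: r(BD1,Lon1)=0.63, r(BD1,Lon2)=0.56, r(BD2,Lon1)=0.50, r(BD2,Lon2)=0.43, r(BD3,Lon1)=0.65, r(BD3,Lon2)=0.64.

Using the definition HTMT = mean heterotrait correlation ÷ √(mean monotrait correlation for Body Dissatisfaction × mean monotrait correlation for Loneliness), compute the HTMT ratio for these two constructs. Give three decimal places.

1.009

Mean between = 3.41/6 = 0.5683.
Mean within-BD = 1.83/3 = 0.6100; mean within-Lon = 0.52/1 = 0.5200.
Geometric mean = √(0.6100 × 0.5200) = 0.5632.
HTMT = 0.5683 / 0.5632 = 1.009.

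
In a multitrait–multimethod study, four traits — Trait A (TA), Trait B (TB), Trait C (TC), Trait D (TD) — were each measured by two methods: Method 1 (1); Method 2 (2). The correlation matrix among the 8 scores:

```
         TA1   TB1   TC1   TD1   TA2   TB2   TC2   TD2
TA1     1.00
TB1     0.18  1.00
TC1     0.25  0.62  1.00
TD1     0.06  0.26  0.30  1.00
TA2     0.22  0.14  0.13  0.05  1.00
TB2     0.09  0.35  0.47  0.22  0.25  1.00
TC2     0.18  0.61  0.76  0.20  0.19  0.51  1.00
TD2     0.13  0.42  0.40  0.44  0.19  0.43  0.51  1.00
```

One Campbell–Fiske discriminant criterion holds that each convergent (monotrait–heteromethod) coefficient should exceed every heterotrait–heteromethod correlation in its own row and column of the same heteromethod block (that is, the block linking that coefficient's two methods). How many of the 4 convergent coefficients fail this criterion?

1

Checking each validity diagonal entry against its comparison values:
TA (methods 1·2): 0.22 vs {0.09, 0.14, 0.18, 0.13, 0.13, 0.05} → pass.
TB (methods 1·2): 0.35 vs {0.14, 0.09, 0.61, 0.47, 0.42, 0.22} → fail.
TC (methods 1·2): 0.76 vs {0.13, 0.18, 0.47, 0.61, 0.40, 0.20} → pass.
TD (methods 1·2): 0.44 vs {0.05, 0.13, 0.22, 0.42, 0.20, 0.40} → pass.
1 of 4 fail.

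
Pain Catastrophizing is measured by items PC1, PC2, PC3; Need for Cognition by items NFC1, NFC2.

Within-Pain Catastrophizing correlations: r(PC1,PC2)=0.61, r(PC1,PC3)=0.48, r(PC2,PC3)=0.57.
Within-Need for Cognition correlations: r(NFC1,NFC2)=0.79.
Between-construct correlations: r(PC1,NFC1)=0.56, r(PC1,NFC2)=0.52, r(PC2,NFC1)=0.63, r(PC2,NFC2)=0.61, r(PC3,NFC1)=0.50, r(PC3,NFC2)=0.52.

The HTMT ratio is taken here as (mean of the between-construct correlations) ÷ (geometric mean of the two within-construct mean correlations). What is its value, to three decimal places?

0.842

Mean heterotrait r = 3.34/6 = 0.5567.
Mean within-PC = 1.66/3 = 0.5533; mean within-NFC = 0.79/1 = 0.7900.
Geometric mean = √(0.5533 × 0.7900) = 0.6611.
HTMT = 0.5567 / 0.6611 = 0.842.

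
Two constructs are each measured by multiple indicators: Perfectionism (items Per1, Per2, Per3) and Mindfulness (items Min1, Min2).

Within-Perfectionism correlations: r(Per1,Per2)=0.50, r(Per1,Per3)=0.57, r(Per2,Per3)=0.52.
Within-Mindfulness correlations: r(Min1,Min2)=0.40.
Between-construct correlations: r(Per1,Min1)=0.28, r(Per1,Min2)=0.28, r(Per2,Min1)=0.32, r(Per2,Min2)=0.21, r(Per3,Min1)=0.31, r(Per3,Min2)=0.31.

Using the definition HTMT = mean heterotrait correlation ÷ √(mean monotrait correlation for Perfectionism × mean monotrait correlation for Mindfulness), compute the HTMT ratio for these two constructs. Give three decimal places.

Mean between = 1.71/6 = 0.2850.
Mean within-Per = 1.59/3 = 0.5300; mean within-Min = 0.40/1 = 0.4000.
Geometric mean = √(0.5300 × 0.4000) = 0.4604.
HTMT = 0.2850 / 0.4604 = 0.619.

0.619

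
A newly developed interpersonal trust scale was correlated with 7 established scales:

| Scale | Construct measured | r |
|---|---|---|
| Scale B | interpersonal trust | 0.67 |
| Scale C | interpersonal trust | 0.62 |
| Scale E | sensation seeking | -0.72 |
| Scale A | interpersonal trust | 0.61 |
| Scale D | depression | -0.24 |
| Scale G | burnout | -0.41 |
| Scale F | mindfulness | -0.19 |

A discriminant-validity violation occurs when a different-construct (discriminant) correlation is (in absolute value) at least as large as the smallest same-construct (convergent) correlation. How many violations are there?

1

Convergent (same construct = interpersonal trust): Scale B, Scale C, Scale A.
Smallest convergent = 0.61. Discriminant |r|: 0.72, 0.24, 0.41, 0.19; count ≥ 0.61 → 1.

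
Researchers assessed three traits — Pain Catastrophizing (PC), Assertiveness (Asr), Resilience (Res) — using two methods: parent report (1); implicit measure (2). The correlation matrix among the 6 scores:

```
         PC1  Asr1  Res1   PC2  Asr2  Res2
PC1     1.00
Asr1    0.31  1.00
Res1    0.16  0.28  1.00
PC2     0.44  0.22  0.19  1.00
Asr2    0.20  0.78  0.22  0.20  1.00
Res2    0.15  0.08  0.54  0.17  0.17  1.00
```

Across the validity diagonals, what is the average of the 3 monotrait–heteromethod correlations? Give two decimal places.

0.59

Convergent values: 0.44, 0.78, 0.54; mean = 1.76/3 = 0.59.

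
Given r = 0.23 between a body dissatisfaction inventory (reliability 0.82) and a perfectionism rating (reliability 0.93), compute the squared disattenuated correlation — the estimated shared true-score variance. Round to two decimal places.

Disattenuated r = 0.23 / √(0.82 × 0.93) = 0.23 / 0.8733 = 0.2634.
Shared true-score variance = 0.2634² = 0.0694 ≈ 0.07.

0.07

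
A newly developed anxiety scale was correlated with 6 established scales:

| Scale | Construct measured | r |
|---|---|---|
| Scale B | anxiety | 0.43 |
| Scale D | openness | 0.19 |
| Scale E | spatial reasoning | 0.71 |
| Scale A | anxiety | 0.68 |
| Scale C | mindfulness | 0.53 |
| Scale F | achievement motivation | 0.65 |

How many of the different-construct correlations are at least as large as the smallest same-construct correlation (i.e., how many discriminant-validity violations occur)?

Convergent (same construct = anxiety): Scale B, Scale A.
Smallest convergent = 0.43. Discriminant values: 0.19, 0.71, 0.53, 0.65; count ≥ 0.43 → 3.

3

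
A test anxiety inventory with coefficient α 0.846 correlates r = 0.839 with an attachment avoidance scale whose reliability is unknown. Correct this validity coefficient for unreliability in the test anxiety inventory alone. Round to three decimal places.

Single correction: r_c = r_obs / √r_xx = 0.839 / √0.846 = 0.839 / 0.9198 ≈ 0.912.

0.912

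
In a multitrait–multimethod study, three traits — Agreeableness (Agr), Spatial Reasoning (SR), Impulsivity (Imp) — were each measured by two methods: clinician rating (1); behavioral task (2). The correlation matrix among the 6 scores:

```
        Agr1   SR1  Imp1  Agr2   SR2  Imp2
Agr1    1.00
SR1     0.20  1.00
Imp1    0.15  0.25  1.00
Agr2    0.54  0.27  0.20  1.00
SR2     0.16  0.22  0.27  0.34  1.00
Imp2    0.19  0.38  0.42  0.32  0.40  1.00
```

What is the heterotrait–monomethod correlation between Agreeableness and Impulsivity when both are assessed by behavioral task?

Different traits, same method: r(Agr2, Imp2) = 0.32.

0.32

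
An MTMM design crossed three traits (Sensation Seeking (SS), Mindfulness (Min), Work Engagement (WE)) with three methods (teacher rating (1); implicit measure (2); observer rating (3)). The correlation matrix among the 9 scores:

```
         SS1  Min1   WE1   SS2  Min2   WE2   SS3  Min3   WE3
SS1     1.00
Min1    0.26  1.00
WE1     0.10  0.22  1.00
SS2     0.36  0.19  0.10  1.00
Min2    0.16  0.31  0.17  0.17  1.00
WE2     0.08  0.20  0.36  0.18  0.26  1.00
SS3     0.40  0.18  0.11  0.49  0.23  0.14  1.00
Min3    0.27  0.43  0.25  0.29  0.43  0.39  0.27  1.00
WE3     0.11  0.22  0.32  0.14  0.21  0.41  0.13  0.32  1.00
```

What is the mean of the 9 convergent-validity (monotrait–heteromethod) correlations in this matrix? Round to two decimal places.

0.39

Convergent values: 0.36, 0.40, 0.49, 0.31, 0.43, 0.43, 0.36, 0.32, 0.41; mean = 3.51/9 = 0.39.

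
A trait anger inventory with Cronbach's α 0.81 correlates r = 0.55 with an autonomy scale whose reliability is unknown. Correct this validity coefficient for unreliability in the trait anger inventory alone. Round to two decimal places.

0.61

Single correction: r_c = r_obs / √r_xx = 0.55 / √0.81 = 0.55 / 0.9000 ≈ 0.61.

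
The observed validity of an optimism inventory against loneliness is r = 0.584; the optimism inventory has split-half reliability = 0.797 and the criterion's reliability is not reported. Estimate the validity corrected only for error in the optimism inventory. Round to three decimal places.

Single correction: r_c = r_obs / √r_xx = 0.584 / √0.797 = 0.584 / 0.8927 ≈ 0.654.

0.654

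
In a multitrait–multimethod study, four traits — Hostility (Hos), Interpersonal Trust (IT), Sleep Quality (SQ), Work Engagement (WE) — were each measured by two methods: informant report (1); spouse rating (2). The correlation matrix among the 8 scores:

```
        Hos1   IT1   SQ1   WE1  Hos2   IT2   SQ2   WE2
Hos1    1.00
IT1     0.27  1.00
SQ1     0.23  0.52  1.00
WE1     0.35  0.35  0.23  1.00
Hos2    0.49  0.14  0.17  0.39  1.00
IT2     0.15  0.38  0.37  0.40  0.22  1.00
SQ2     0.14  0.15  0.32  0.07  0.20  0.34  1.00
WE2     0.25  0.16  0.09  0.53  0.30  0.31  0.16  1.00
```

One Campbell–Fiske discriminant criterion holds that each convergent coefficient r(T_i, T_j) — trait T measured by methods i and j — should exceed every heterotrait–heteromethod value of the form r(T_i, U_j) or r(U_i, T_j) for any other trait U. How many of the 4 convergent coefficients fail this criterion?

Checking each validity diagonal entry against its comparison values:
Hos (methods 1·2): 0.49 vs {0.15, 0.14, 0.14, 0.17, 0.25, 0.39} → pass.
IT (methods 1·2): 0.38 vs {0.14, 0.15, 0.15, 0.37, 0.16, 0.40} → fail.
SQ (methods 1·2): 0.32 vs {0.17, 0.14, 0.37, 0.15, 0.09, 0.07} → fail.
WE (methods 1·2): 0.53 vs {0.39, 0.25, 0.40, 0.16, 0.07, 0.09} → pass.
2 of 4 fail.

2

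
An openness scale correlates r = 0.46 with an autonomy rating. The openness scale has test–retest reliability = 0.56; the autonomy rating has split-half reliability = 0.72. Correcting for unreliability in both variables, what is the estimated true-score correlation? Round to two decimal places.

0.72

r_true = r_obs / √(r_xx · r_yy) = 0.46 / √(0.56 × 0.72) = 0.46 / √0.4032 = 0.46 / 0.6350 ≈ 0.72.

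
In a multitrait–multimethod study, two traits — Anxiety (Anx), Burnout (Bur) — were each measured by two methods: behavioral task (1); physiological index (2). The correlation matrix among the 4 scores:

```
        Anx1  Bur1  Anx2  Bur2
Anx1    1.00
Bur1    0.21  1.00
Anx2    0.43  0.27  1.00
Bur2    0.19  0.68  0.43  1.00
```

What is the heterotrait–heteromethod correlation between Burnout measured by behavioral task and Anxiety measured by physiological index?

Different traits and methods: r(Bur1, Anx2) = 0.27.

0.27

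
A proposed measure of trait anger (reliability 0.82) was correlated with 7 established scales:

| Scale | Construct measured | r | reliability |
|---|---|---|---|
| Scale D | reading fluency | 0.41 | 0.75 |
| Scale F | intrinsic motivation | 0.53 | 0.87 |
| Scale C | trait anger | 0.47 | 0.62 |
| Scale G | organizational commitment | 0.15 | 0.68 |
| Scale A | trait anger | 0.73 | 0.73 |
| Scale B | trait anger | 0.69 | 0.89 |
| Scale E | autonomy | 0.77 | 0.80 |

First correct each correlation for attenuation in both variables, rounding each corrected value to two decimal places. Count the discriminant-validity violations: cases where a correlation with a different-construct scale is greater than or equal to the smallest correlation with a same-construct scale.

1

Disattenuated r (r / √(r_scale · r_new)):
  Scale D (disc): 0.41 / √(0.75·0.82) = 0.52
  Scale F (disc): 0.53 / √(0.87·0.82) = 0.63
  Scale C (conv): 0.47 / √(0.62·0.82) = 0.66
  Scale G (disc): 0.15 / √(0.68·0.82) = 0.20
  Scale A (conv): 0.73 / √(0.73·0.82) = 0.94
  Scale B (conv): 0.69 / √(0.89·0.82) = 0.81
  Scale E (disc): 0.77 / √(0.80·0.82) = 0.95
Smallest convergent = 0.66. Discriminant values: 0.52, 0.63, 0.20, 0.95; count ≥ 0.66 → 1.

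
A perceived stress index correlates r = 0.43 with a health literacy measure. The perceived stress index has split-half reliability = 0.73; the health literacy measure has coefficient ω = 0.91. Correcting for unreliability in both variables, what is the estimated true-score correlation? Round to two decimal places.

0.53

r_true = r_obs / √(r_xx · r_yy) = 0.43 / √(0.73 × 0.91) = 0.43 / √0.6643 = 0.43 / 0.8150 ≈ 0.53.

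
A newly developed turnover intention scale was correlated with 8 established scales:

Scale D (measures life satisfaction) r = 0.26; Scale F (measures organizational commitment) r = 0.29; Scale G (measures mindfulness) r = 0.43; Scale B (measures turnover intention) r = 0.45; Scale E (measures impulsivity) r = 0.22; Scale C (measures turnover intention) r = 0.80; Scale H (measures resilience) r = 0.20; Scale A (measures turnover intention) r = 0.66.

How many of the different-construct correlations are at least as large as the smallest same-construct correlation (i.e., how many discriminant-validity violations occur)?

Convergent (same construct = turnover intention): Scale B, Scale C, Scale A.
Smallest convergent = 0.45. Discriminant values: 0.26, 0.29, 0.43, 0.22, 0.20; count ≥ 0.45 → 0.

0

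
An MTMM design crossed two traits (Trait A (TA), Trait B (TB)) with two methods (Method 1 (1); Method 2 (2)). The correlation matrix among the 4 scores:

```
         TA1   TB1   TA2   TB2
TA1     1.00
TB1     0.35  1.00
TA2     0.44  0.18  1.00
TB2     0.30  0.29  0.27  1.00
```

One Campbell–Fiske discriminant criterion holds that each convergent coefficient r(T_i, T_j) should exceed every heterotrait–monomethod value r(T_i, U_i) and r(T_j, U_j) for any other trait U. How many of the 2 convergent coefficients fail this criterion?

1

Each convergent coefficient versus the relevant comparison correlations:
TA (methods 1·2): 0.44 vs {0.35, 0.27} → pass.
TB (methods 1·2): 0.29 vs {0.35, 0.27} → fail.
1 of 2 fail.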